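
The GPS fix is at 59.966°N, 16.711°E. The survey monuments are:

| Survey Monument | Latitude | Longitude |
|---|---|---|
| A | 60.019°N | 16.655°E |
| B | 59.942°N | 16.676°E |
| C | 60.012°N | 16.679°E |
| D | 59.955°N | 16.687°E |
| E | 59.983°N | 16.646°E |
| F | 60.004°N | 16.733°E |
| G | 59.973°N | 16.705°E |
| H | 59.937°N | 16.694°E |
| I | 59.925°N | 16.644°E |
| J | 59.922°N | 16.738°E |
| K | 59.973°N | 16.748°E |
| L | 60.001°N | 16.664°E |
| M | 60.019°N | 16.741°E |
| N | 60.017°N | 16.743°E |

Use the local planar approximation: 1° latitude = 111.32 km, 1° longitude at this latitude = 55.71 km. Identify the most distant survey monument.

Distances from 59.966°N, 16.711°E:
A: 6.674 km
B: 3.308 km
C: 5.422 km
D: 1.813 km
E: 4.086 km
F: 4.404 km
G: 0.848 km
H: 3.364 km
I: 5.896 km
J: 5.124 km
K: 2.204 km
L: 4.694 km
M: 6.132 km
N: 5.951 km
Maximum: A at 6.674 km.

A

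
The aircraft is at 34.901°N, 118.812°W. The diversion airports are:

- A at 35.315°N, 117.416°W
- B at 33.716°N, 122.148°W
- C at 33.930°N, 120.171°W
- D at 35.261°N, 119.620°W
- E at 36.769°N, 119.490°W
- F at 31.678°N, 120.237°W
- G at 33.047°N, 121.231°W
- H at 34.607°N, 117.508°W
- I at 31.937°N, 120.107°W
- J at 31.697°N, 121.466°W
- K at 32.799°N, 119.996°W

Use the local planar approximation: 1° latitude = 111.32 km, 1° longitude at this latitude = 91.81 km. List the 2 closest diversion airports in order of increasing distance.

Distances from 34.901°N, 118.812°W:
A: √((0.414·111.32)² + (1.396·91.81)²) = √(2123.96364 + 16426.71837) = 136.201 km
B: √((-1.185·111.32)² + (-3.336·91.81)²) = √(17401.35616 + 93806.31129) = 333.478 km
C: √((-0.971·111.32)² + (-1.359·91.81)²) = √(11683.81993 + 15567.50050) = 165.080 km
D: √((0.360·111.32)² + (-0.808·91.81)²) = √(1606.02166 + 5503.04034) = 84.315 km
E: √((1.868·111.32)² + (-0.678·91.81)²) = √(43241.43910 + 3874.71142) = 217.063 km
F: √((-3.223·111.32)² + (-1.425·91.81)²) = √(128726.21698 + 17116.29266) = 381.893 km
G: √((-1.854·111.32)² + (-2.419·91.81)²) = √(42595.70935 + 49323.25297) = 303.181 km
H: √((-0.294·111.32)² + (1.304·91.81)²) = √(1071.12722 + 14332.93587) = 124.113 km
I: √((-2.964·111.32)² + (-1.295·91.81)²) = √(108868.63906 + 14135.77135) = 350.720 km
J: √((-3.204·111.32)² + (-2.654·91.81)²) = √(127212.97530 + 59372.01819) = 431.955 km
K: √((-2.102·111.32)² + (-1.184·91.81)²) = √(54753.49155 + 11816.35091) = 258.011 km
Sorted: D (84.315 km) < H (124.113 km) < A (136.201 km) < C (165.080 km) < …

D, H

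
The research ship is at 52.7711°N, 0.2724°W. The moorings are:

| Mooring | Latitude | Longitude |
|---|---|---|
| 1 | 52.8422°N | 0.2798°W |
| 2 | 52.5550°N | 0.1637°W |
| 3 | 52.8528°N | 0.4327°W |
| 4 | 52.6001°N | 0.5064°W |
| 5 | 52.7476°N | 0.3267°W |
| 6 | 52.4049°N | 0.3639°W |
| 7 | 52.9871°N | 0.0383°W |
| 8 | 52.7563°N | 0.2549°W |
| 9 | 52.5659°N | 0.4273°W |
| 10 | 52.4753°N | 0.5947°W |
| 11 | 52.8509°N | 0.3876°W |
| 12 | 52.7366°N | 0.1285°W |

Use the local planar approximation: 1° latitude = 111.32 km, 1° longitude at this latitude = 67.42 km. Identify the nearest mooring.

8

Distances from 52.7711°N, 0.2724°W:
1: √((0.0711·111.32)² + (-0.0074·67.42)²) = √(62.644882 + 0.248909) = 7.9306 km
2: √((-0.2161·111.32)² + (0.1087·67.42)²) = √(578.703260 + 53.707704) = 25.1478 km
3: √((0.0817·111.32)² + (-0.1603·67.42)²) = √(82.716187 + 116.800457) = 14.1250 km
4: √((-0.1710·111.32)² + (-0.2340·67.42)²) = √(362.358636 + 248.891011) = 24.7235 km
5: √((-0.0235·111.32)² + (-0.0543·67.42)²) = √(6.843561 + 13.402233) = 4.4995 km
6: √((-0.3662·111.32)² + (-0.0915·67.42)²) = √(1661.816533 + 38.055697) = 41.2295 km
7: √((0.2160·111.32)² + (0.2341·67.42)²) = √(578.167796 + 249.103783) = 28.7623 km
8: √((-0.0148·111.32)² + (0.0175·67.42)²) = √(2.714375 + 1.392046) = 2.0264 km
9: √((-0.2052·111.32)² + (-0.1549·67.42)²) = √(521.796436 + 109.063726) = 25.1169 km
10: √((-0.2958·111.32)² + (-0.3223·67.42)²) = √(1084.283215 + 472.169693) = 39.4519 km
11: √((0.0798·111.32)² + (-0.1152·67.42)²) = √(78.913658 + 60.322934) = 11.7999 km
12: √((-0.0345·111.32)² + (0.1439·67.42)²) = √(14.749747 + 94.123720) = 10.4342 km
Minimum: 8 at 2.0264 km.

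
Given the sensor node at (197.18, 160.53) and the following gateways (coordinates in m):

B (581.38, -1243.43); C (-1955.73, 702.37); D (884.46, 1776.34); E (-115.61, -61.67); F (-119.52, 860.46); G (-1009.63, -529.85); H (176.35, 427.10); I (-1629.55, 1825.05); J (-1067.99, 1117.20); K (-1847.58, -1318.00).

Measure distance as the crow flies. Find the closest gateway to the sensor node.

H

Distances from (197.18, 160.53):
B: √((384.20)² + (-1403.96)²) = √(147609.6400 + 1971103.6816) = 1455.58 m
C: √((-2152.91)² + (541.84)²) = √(4635021.4681 + 293590.5856) = 2220.05 m
D: √((687.28)² + (1615.81)²) = √(472353.7984 + 2610841.9561) = 1755.90 m
E: √((-312.79)² + (-222.20)²) = √(97837.5841 + 49372.8400) = 383.68 m
F: √((-316.70)² + (699.93)²) = √(100298.8900 + 489902.0049) = 768.25 m
G: √((-1206.81)² + (-690.38)²) = √(1456390.3761 + 476624.5444) = 1390.33 m
H: √((-20.83)² + (266.57)²) = √(433.8889 + 71059.5649) = 267.38 m
I: √((-1826.73)² + (1664.52)²) = √(3336942.4929 + 2770626.8304) = 2471.35 m
J: √((-1265.17)² + (956.67)²) = √(1600655.1289 + 915217.4889) = 1586.15 m
K: √((-2044.76)² + (-1478.53)²) = √(4181043.4576 + 2186050.9609) = 2523.31 m
Minimum: H at 267.38 m.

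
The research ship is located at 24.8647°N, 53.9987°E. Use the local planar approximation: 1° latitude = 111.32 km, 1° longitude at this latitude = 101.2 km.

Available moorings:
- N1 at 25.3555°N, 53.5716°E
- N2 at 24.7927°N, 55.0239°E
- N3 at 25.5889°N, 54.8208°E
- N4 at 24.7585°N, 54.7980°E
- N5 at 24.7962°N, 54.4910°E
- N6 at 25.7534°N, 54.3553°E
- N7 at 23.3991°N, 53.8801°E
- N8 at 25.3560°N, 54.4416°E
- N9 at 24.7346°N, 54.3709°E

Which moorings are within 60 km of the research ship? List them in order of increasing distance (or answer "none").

N9, N5

Distances from 24.8647°N, 53.9987°E:
N1: √((0.4908·111.32)² + (-0.4271·101.2)²) = √(2985.076761 + 1868.186235) = 69.6654 km
N2: √((-0.0720·111.32)² + (1.0252·101.2)²) = √(64.240866 + 10764.112300) = 104.0594 km
N3: √((0.7242·111.32)² + (0.8221·101.2)²) = √(6499.252895 + 6921.660940) = 115.8487 km
N4: √((-0.1062·111.32)² + (0.7993·101.2)²) = √(139.764035 + 6543.056206) = 81.7485 km
N5: √((-0.0685·111.32)² + (0.4923·101.2)²) = √(58.147030 + 2482.108127) = 50.4009 km
N6: √((0.8887·111.32)² + (0.3566·101.2)²) = √(9787.161520 + 1302.337970) = 105.3067 km
N7: √((-1.4656·111.32)² + (-0.1186·101.2)²) = √(26618.115670 + 144.055685) = 163.5915 km
N8: √((0.4913·111.32)² + (0.4429·101.2)²) = √(2991.161922 + 2008.965069) = 70.7116 km
N9: √((-0.1301·111.32)² + (0.3722·101.2)²) = √(209.749526 + 1418.775769) = 40.3550 km
Threshold 60 km: N9 (40.3550 km), N5 (50.4009 km) are within range.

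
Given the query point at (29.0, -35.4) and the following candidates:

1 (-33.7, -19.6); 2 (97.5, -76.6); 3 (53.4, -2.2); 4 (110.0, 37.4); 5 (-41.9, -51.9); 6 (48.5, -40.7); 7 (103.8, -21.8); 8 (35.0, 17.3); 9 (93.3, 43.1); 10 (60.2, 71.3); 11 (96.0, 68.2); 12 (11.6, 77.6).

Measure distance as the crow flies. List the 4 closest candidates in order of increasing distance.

Distances from (29.0, -35.4):
1: √((-62.7)² + (15.8)²) = √(3931.290 + 249.640) = 64.7
2: √((68.5)² + (-41.2)²) = √(4692.250 + 1697.440) = 79.9
3: √((24.4)² + (33.2)²) = √(595.360 + 1102.240) = 41.2
4: √((81.0)² + (72.8)²) = √(6561.000 + 5299.840) = 108.9
5: √((-70.9)² + (-16.5)²) = √(5026.810 + 272.250) = 72.8
6: √((19.5)² + (-5.3)²) = √(380.250 + 28.090) = 20.2
7: √((74.8)² + (13.6)²) = √(5595.040 + 184.960) = 76.0
8: √((6.0)² + (52.7)²) = √(36.000 + 2777.290) = 53.0
9: √((64.3)² + (78.5)²) = √(4134.490 + 6162.250) = 101.5
10: √((31.2)² + (106.7)²) = √(973.440 + 11384.890) = 111.2
11: √((67.0)² + (103.6)²) = √(4489.000 + 10732.960) = 123.4
12: √((-17.4)² + (113.0)²) = √(302.760 + 12769.000) = 114.3
Sorted: 6 (20.2) < 3 (41.2) < 8 (53.0) < 1 (64.7) < 5 (72.8) < 7 (76.0) < …

6, 3, 8, 1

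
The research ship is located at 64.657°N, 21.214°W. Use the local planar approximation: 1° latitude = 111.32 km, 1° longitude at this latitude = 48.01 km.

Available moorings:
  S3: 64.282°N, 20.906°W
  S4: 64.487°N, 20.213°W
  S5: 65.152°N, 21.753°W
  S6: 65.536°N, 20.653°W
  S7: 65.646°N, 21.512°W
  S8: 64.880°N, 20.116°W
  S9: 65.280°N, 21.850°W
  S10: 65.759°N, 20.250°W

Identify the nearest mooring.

S3

Distances from 64.657°N, 21.214°W:
S3: √((-0.375·111.32)² + (0.308·48.01)²) = √(1742.64502 + 218.65773) = 44.287 km
S4: √((-0.170·111.32)² + (1.001·48.01)²) = √(358.13292 + 2309.57233) = 51.650 km
S5: √((0.495·111.32)² + (-0.539·48.01)²) = √(3036.38469 + 669.63931) = 60.877 km
S6: √((0.879·111.32)² + (0.561·48.01)²) = √(9574.67730 + 725.41935) = 101.489 km
S7: √((0.989·111.32)² + (-0.298·48.01)²) = √(12121.01472 + 204.68968) = 111.021 km
S8: √((0.223·111.32)² + (1.098·48.01)²) = √(616.24885 + 2778.86912) = 58.268 km
S9: √((0.623·111.32)² + (-0.636·48.01)²) = √(4809.74984 + 932.34714) = 75.777 km
S10: √((1.102·111.32)² + (0.964·48.01)²) = √(15049.06730 + 2141.99020) = 131.115 km
Minimum: S3 at 44.287 km.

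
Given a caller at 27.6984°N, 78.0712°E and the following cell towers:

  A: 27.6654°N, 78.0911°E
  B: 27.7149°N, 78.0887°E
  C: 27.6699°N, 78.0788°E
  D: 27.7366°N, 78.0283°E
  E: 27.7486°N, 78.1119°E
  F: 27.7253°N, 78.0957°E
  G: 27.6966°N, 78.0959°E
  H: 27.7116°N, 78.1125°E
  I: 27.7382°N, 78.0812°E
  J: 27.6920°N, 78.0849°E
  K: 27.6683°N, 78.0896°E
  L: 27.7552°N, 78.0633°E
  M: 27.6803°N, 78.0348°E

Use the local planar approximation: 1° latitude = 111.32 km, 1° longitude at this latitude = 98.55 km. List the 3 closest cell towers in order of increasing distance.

Distances from 27.6984°N, 78.0712°E:
A: √((-0.0330·111.32)² + (0.0199·98.55)²) = √(13.495043 + 3.846090) = 4.1643 km
B: √((0.0165·111.32)² + (0.0175·98.55)²) = √(3.373761 + 2.974331) = 2.5195 km
C: √((-0.0285·111.32)² + (0.0076·98.55)²) = √(10.065518 + 0.560971) = 3.2598 km
D: √((0.0382·111.32)² + (-0.0429·98.55)²) = √(18.083110 + 17.874251) = 5.9964 km
E: √((0.0502·111.32)² + (0.0407·98.55)²) = √(31.228695 + 16.088001) = 6.8787 km
F: √((0.0269·111.32)² + (0.0245·98.55)²) = √(8.967078 + 5.829690) = 3.8467 km
G: √((-0.0018·111.32)² + (0.0247·98.55)²) = √(0.040151 + 5.925257) = 2.4424 km
H: √((0.0132·111.32)² + (0.0413·98.55)²) = √(2.159207 + 16.565836) = 4.3272 km
I: √((0.0398·111.32)² + (0.0100·98.55)²) = √(19.629649 + 0.971210) = 4.5388 km
J: √((-0.0064·111.32)² + (0.0137·98.55)²) = √(0.507582 + 1.822865) = 1.5266 km
K: √((-0.0301·111.32)² + (0.0184·98.55)²) = √(11.227405 + 3.288129) = 3.8099 km
L: √((0.0568·111.32)² + (-0.0079·98.55)²) = √(39.980025 + 0.606132) = 6.3707 km
M: √((-0.0181·111.32)² + (-0.0364·98.55)²) = √(4.059790 + 12.868147) = 4.1144 km
Sorted: J (1.5266 km) < G (2.4424 km) < B (2.5195 km) < C (3.2598 km) < K (3.8099 km) < …

J, G, B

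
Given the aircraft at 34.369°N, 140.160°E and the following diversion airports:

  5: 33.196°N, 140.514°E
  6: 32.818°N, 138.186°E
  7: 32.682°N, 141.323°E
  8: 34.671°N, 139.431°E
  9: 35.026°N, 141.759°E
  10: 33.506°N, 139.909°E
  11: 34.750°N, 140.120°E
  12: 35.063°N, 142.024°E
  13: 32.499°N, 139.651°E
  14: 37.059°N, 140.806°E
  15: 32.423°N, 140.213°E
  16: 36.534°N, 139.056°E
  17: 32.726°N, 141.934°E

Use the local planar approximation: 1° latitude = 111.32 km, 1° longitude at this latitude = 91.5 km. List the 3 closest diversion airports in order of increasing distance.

Distances from 34.369°N, 140.160°E:
5: 134.536 km
6: 249.869 km
7: 215.851 km
8: 74.697 km
9: 163.570 km
10: 98.776 km
11: 42.571 km
12: 187.237 km
13: 213.315 km
14: 305.229 km
15: 216.683 km
16: 261.322 km
17: 244.541 km
Sorted: 11 (42.571 km) < 8 (74.697 km) < 10 (98.776 km) < 5 (134.536 km) < 9 (163.570 km) < …

11, 8, 10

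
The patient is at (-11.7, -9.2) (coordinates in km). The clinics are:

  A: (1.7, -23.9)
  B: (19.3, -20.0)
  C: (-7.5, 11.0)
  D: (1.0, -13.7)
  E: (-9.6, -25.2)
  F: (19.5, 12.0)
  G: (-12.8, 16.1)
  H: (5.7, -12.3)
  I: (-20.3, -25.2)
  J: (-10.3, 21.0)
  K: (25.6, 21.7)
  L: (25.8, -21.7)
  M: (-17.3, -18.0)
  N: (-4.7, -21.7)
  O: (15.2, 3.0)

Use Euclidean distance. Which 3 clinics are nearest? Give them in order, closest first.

M, D, N

Distances from (-11.7, -9.2):
A: 19.9 km
B: 32.8 km
C: 20.6 km
D: 13.5 km
E: 16.1 km
F: 37.7 km
G: 25.3 km
H: 17.7 km
I: 18.2 km
J: 30.2 km
K: 48.4 km
L: 39.5 km
M: 10.4 km
N: 14.3 km
O: 29.5 km
Sorted: M (10.4 km) < D (13.5 km) < N (14.3 km) < E (16.1 km) < H (17.7 km) < …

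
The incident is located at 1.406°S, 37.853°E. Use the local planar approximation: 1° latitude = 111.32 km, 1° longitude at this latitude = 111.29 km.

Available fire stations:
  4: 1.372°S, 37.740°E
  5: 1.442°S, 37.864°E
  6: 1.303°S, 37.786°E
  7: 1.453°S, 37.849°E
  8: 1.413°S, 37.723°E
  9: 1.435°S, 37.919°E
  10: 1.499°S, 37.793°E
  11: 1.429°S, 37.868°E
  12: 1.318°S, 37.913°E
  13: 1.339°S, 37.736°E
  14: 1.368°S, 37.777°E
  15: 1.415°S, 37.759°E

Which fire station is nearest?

11

Distances from 1.406°S, 37.853°E:
4: 13.133 km
5: 4.190 km
6: 13.677 km
7: 5.251 km
8: 14.489 km
9: 8.023 km
10: 12.319 km
11: 3.056 km
12: 11.855 km
13: 15.006 km
14: 9.457 km
15: 10.509 km
Minimum: 11 at 3.056 km.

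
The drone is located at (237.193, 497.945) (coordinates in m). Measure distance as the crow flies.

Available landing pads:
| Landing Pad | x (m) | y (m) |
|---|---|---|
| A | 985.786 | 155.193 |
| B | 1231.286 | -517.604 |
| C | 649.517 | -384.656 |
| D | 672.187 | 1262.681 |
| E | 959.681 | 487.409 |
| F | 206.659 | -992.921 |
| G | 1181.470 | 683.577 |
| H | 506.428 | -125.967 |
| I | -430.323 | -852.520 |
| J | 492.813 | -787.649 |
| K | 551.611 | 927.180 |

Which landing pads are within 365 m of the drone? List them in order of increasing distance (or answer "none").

none

Distances from (237.193, 497.945):
A: √((748.593)² + (-342.752)²) = √(560391.47965 + 117478.93350) = 823.329 m
B: √((994.093)² + (-1015.549)²) = √(988220.89265 + 1031339.77140) = 1421.112 m
C: √((412.324)² + (-882.601)²) = √(170011.08098 + 778984.52520) = 974.164 m
D: √((434.994)² + (764.736)²) = √(189219.78004 + 584821.14970) = 879.796 m
E: √((722.488)² + (-10.536)²) = √(521988.91014 + 111.00730) = 722.565 m
F: √((-30.534)² + (-1490.866)²) = √(932.32516 + 2222681.42996) = 1491.179 m
G: √((944.277)² + (185.632)²) = √(891659.05273 + 34459.23942) = 962.350 m
H: √((269.235)² + (-623.912)²) = √(72487.48523 + 389266.18374) = 679.525 m
I: √((-667.516)² + (-1350.465)²) = √(445577.61026 + 1823755.71622) = 1506.431 m
J: √((255.620)² + (-1285.594)²) = √(65341.58440 + 1652751.93284) = 1310.761 m
K: √((314.418)² + (429.235)²) = √(98858.67872 + 184242.68522) = 532.073 m
Threshold 365 m: none within range.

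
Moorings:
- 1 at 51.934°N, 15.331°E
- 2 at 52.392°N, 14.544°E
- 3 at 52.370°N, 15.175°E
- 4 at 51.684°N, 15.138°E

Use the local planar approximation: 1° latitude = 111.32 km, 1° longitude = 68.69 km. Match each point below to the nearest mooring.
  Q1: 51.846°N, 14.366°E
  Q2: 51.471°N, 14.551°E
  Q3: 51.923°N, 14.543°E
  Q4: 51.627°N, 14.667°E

Q1→4; Q2→4; Q3→4; Q4→4

Q1 at 51.846°N, 14.366°E:
  1: 67.006 km
  2: 61.998 km
  3: 80.564 km
  4: 56.011 km
  → nearest: 4 (56.011 km)
Q2 at 51.471°N, 14.551°E:
  1: 74.345 km
  2: 102.527 km
  3: 108.869 km
  4: 46.776 km
  → nearest: 4 (46.776 km)
Q3 at 51.923°N, 14.543°E:
  1: 54.142 km
  2: 52.209 km
  3: 66.035 km
  4: 48.767 km
  → nearest: 4 (48.767 km)
Q4 at 51.627°N, 14.667°E:
  1: 56.993 km
  2: 85.578 km
  3: 89.770 km
  4: 32.969 km
  → nearest: 4 (32.969 km)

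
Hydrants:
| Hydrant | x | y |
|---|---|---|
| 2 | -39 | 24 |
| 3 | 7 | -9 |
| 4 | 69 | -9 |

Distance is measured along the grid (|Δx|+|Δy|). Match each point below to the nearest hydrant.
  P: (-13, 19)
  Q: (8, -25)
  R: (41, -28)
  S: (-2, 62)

P→2; Q→3; R→4; S→2

P at (-13, 19):
  2: 31
  3: 48
  4: 110
  → nearest: 2 (31)
Q at (8, -25):
  2: 96
  3: 17
  4: 77
  → nearest: 3 (17)
R at (41, -28):
  2: 132
  3: 53
  4: 47
  → nearest: 4 (47)
S at (-2, 62):
  2: 75
  3: 80
  4: 142
  → nearest: 2 (75)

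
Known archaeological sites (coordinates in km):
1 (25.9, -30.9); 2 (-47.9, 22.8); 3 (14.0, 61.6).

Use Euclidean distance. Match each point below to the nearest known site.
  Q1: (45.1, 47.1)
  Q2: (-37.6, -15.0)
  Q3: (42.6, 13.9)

Q1→3; Q2→2; Q3→1

Q1 at (45.1, 47.1):
  1: √((-19.2)² + (-78.0)²) = √(368.640 + 6084.000) = 80.3 km
  2: √((-93.0)² + (-24.3)²) = √(8649.000 + 590.490) = 96.1 km
  3: √((-31.1)² + (14.5)²) = √(967.210 + 210.250) = 34.3 km
  → nearest: 3 (34.3 km)
Q2 at (-37.6, -15.0):
  1: √((63.5)² + (-15.9)²) = √(4032.250 + 252.810) = 65.5 km
  2: √((-10.3)² + (37.8)²) = √(106.090 + 1428.840) = 39.2 km
  3: √((51.6)² + (76.6)²) = √(2662.560 + 5867.560) = 92.4 km
  → nearest: 2 (39.2 km)
Q3 at (42.6, 13.9):
  1: √((-16.7)² + (-44.8)²) = √(278.890 + 2007.040) = 47.8 km
  2: √((-90.5)² + (8.9)²) = √(8190.250 + 79.210) = 90.9 km
  3: √((-28.6)² + (47.7)²) = √(817.960 + 2275.290) = 55.6 km
  → nearest: 1 (47.8 km)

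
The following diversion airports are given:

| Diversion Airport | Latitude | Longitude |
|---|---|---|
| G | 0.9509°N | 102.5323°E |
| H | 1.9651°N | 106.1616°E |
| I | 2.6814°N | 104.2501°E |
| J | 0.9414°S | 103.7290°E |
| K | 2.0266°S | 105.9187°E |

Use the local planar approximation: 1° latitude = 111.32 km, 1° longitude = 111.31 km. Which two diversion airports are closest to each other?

H and I

Pairwise distances:
G–H: 419.4572 km
G–I: 271.4231 km
G–J: 249.2333 km
G–K: 501.9427 km
H–I: 227.2200 km
H–J: 421.9046 km
H–K: 445.1778 km
I–J: 407.4400 km
I–K: 556.0319 km
J–K: 272.0307 km
Closest pair: H–I at 227.2200 km.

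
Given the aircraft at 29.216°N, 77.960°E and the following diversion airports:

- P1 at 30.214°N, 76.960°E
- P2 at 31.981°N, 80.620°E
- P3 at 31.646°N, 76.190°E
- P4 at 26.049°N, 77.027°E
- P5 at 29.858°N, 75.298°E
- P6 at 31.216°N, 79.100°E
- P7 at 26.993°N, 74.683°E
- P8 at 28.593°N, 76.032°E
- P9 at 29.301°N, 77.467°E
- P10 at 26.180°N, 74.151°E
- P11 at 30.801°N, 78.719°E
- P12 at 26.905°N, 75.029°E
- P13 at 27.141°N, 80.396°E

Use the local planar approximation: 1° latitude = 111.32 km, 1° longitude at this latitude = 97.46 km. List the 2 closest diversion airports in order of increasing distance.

Distances from 29.216°N, 77.960°E:
P1: √((0.998·111.32)² + (-1.000·97.46)²) = √(12342.62340 + 9498.45160) = 147.787 km
P2: √((2.765·111.32)² + (2.660·97.46)²) = √(94740.71688 + 67207.24414) = 402.428 km
P3: √((2.430·111.32)² + (-1.770·97.46)²) = √(73174.36166 + 29757.69902) = 320.830 km
P4: √((-3.167·111.32)² + (-0.933·97.46)²) = √(124291.81274 + 8268.29763) = 364.088 km
P5: √((0.642·111.32)² + (-2.662·97.46)²) = √(5107.59498 + 67308.34566) = 269.102 km
P6: √((2.000·111.32)² + (1.140·97.46)²) = √(49568.56960 + 12344.18770) = 248.823 km
P7: √((-2.223·111.32)² + (-3.277·97.46)²) = √(61238.60947 + 102001.29765) = 404.030 km
P8: √((-0.623·111.32)² + (-1.928·97.46)²) = √(4809.74984 + 35307.49231) = 200.293 km
P9: √((0.085·111.32)² + (-0.493·97.46)²) = √(89.53323 + 2308.58916) = 48.971 km
P10: √((-3.036·111.32)² + (-3.809·97.46)²) = √(114222.04457 + 137808.10457) = 502.026 km
P11: √((1.585·111.32)² + (0.759·97.46)²) = √(31131.84994 + 5471.87750) = 191.321 km
P12: √((-2.311·111.32)² + (-2.931·97.46)²) = √(66182.97515 + 81598.92757) = 384.424 km
P13: √((-2.075·111.32)² + (2.436·97.46)²) = √(53355.91812 + 56364.72365) = 331.241 km
Sorted: P9 (48.971 km) < P1 (147.787 km) < P11 (191.321 km) < P8 (200.293 km) < …

P9, P1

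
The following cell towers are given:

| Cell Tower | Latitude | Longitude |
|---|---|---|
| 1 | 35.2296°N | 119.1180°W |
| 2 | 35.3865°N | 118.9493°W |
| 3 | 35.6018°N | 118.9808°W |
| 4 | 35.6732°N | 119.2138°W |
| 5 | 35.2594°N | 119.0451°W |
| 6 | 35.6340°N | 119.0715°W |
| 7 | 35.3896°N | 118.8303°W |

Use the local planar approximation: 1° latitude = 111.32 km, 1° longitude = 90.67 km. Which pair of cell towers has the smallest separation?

Pairwise distances:
1–5: 7.3956 km
3–6: 8.9710 km
2–7: 10.7952 km
4–6: 13.6203 km
2–5: 16.6023 km
3–4: 22.5718 km
1–2: 23.2171 km
2–3: 24.1368 km
5–7: 24.2772 km
3–7: 27.2803 km
2–6: 29.6961 km
1–7: 31.5865 km
6–7: 34.9067 km
3–5: 38.5593 km
2–4: 39.9217 km
5–6: 41.7691 km
1–3: 43.2605 km
1–6: 45.2148 km
4–7: 46.9657 km
4–5: 48.5374 km
1–4: 50.1397 km
Closest pair: 1–5 at 7.3956 km.

1 and 5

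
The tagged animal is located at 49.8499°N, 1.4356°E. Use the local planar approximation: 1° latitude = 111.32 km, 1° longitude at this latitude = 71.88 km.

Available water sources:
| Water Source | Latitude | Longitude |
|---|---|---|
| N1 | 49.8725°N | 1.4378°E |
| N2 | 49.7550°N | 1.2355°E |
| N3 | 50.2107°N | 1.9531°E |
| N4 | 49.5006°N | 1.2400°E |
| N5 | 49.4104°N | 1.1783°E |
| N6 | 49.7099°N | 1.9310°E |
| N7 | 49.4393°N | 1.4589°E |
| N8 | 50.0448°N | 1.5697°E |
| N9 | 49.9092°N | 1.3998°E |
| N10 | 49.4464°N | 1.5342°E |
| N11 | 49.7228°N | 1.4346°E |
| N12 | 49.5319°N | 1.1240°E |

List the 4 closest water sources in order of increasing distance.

N1, N9, N11, N2

Distances from 49.8499°N, 1.4356°E:
N1: √((0.0226·111.32)² + (0.0022·71.88)²) = √(6.329411 + 0.025007) = 2.5208 km
N2: √((-0.0949·111.32)² + (-0.2001·71.88)²) = √(111.603758 + 206.876097) = 17.8460 km
N3: √((0.3608·111.32)² + (0.5175·71.88)²) = √(1613.167460 + 1383.683764) = 54.7435 km
N4: √((-0.3493·111.32)² + (-0.1956·71.88)²) = √(1511.971366 + 197.675951) = 41.3479 km
N5: √((-0.4395·111.32)² + (-0.2573·71.88)²) = √(2393.669324 + 342.054816) = 52.3042 km
N6: √((-0.1400·111.32)² + (0.4954·71.88)²) = √(242.885991 + 1268.025950) = 38.8705 km
N7: √((-0.4106·111.32)² + (0.0233·71.88)²) = √(2089.220533 + 2.804968) = 45.7387 km
N8: √((0.1949·111.32)² + (0.1341·71.88)²) = √(470.728045 + 92.912403) = 23.7411 km
N9: √((0.0593·111.32)² + (-0.0358·71.88)²) = √(43.576845 + 6.621893) = 7.0851 km
N10: √((-0.4035·111.32)² + (0.0986·71.88)²) = √(2017.592586 + 50.230785) = 45.4733 km
N11: √((-0.1271·111.32)² + (-0.0010·71.88)²) = √(200.187749 + 0.005167) = 14.1490 km
N12: √((-0.3180·111.32)² + (-0.3116·71.88)²) = √(1253.143008 + 501.661803) = 41.8904 km
Sorted: N1 (2.5208 km) < N9 (7.0851 km) < N11 (14.1490 km) < N2 (17.8460 km) < N8 (23.7411 km) < N6 (38.8705 km) < …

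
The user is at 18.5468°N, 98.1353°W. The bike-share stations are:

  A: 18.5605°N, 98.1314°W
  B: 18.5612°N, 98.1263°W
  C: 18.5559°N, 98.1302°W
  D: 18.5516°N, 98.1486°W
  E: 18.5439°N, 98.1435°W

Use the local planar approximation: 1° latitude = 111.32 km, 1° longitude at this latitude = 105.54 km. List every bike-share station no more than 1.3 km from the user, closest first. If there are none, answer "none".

Distances from 18.5468°N, 98.1353°W:
A: √((0.0137·111.32)² + (0.0039·105.54)²) = √(2.325881 + 0.169419) = 1.5797 km
B: √((0.0144·111.32)² + (0.0090·105.54)²) = √(2.569635 + 0.902234) = 1.8633 km
C: √((0.0091·111.32)² + (0.0051·105.54)²) = √(1.026193 + 0.289717) = 1.1471 km
D: √((0.0048·111.32)² + (-0.0133·105.54)²) = √(0.285515 + 1.970323) = 1.5019 km
E: √((-0.0029·111.32)² + (-0.0082·105.54)²) = √(0.104218 + 0.748966) = 0.9237 km
Threshold 1.3 km: E (0.9237 km), C (1.1471 km) are within range.

E, C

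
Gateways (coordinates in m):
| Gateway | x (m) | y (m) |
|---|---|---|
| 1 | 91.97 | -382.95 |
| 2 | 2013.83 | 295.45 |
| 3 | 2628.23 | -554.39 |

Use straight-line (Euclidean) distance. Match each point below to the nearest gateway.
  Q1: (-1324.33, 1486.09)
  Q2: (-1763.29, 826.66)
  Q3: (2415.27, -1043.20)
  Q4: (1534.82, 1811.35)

Q1→1; Q2→1; Q3→3; Q4→2

Q1 at (-1324.33, 1486.09):
  1: 2345.04 m
  2: 3544.14 m
  3: 4448.18 m
  → nearest: 1 (2345.04 m)
Q2 at (-1763.29, 826.66):
  1: 2214.76 m
  2: 3814.29 m
  3: 4603.56 m
  → nearest: 1 (2214.76 m)
Q3 at (2415.27, -1043.20):
  1: 2415.30 m
  2: 1397.55 m
  3: 533.19 m
  → nearest: 3 (533.19 m)
Q4 at (1534.82, 1811.35):
  1: 2626.17 m
  2: 1589.78 m
  3: 2606.20 m
  → nearest: 2 (1589.78 m)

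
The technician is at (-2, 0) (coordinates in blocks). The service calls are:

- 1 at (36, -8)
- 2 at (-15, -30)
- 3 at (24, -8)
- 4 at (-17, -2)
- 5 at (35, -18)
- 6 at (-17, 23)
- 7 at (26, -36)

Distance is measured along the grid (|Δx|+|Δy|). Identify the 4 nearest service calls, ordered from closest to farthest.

Distances from (-2, 0):
1: 46 blocks
2: 43 blocks
3: 34 blocks
4: 17 blocks
5: 55 blocks
6: 38 blocks
7: 64 blocks
Sorted: 4 (17 blocks) < 3 (34 blocks) < 6 (38 blocks) < 2 (43 blocks) < 1 (46 blocks) < 5 (55 blocks) < …

4, 3, 6, 2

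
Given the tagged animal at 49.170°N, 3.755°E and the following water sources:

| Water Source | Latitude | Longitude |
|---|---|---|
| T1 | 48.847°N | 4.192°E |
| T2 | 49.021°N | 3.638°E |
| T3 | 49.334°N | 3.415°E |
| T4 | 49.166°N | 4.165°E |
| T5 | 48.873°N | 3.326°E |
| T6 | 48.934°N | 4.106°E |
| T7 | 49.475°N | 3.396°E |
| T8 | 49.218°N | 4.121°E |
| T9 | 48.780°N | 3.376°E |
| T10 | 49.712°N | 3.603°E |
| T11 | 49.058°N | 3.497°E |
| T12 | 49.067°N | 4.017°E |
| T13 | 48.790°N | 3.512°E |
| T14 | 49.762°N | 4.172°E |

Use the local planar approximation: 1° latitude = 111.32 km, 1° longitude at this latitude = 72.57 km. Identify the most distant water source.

T14

Distances from 49.170°N, 3.755°E:
T1: 47.944 km
T2: 18.634 km
T3: 30.694 km
T4: 29.757 km
T5: 45.413 km
T6: 36.593 km
T7: 42.796 km
T8: 27.093 km
T9: 51.394 km
T10: 61.335 km
T11: 22.494 km
T12: 22.203 km
T13: 45.830 km
T14: 72.517 km
Maximum: T14 at 72.517 km.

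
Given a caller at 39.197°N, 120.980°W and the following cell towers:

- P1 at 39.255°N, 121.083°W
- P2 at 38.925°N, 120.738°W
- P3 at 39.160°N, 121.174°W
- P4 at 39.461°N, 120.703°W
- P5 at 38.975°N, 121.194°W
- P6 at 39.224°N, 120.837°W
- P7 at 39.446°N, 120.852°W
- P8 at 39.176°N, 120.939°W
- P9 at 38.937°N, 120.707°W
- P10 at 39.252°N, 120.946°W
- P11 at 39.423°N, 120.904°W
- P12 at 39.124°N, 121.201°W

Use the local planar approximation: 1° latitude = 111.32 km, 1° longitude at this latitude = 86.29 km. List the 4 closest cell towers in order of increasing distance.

Distances from 39.197°N, 120.980°W:
P1: √((0.058·111.32)² + (-0.103·86.29)²) = √(41.68717 + 78.99423) = 10.986 km
P2: √((-0.272·111.32)² + (0.242·86.29)²) = √(916.82026 + 436.06544) = 36.782 km
P3: √((-0.037·111.32)² + (-0.194·86.29)²) = √(16.96484 + 280.23630) = 17.240 km
P4: √((0.264·111.32)² + (0.277·86.29)²) = √(863.68276 + 571.32138) = 37.881 km
P5: √((-0.222·111.32)² + (-0.214·86.29)²) = √(610.73435 + 340.99537) = 30.850 km
P6: √((0.027·111.32)² + (0.143·86.29)²) = √(9.03387 + 152.26252) = 12.700 km
P7: √((0.249·111.32)² + (0.128·86.29)²) = √(768.32522 + 121.99468) = 29.838 km
P8: √((-0.021·111.32)² + (0.041·86.29)²) = √(5.46493 + 12.51667) = 4.240 km
P9: √((-0.260·111.32)² + (0.273·86.29)²) = √(837.70883 + 554.94026) = 37.318 km
P10: √((0.055·111.32)² + (0.034·86.29)²) = √(37.48623 + 8.60753) = 6.789 km
P11: √((0.226·111.32)² + (0.076·86.29)²) = √(632.94107 + 43.00789) = 25.999 km
P12: √((-0.073·111.32)² + (-0.221·86.29)²) = √(66.03773 + 363.66833) = 20.729 km
Sorted: P8 (4.240 km) < P10 (6.789 km) < P1 (10.986 km) < P6 (12.700 km) < P3 (17.240 km) < P12 (20.729 km) < …

P8, P10, P1, P6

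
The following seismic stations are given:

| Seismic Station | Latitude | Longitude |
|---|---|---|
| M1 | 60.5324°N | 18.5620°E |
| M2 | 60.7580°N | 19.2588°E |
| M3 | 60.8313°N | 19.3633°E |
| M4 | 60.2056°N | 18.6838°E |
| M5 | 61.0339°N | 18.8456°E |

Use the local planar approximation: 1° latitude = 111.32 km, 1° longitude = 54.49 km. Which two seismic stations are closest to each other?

M2 and M3

Pairwise distances:
M2–M3: √((0.0733·111.32)² + (0.1045·54.49)²) = √(66.581618 + 32.423971) = 9.9502 km
M3–M5: √((0.2026·111.32)² + (-0.5177·54.49)²) = √(508.657295 + 795.774367) = 36.1169 km
M1–M4: √((-0.3268·111.32)² + (0.1218·54.49)²) = √(1323.458998 + 44.048203) = 36.9798 km
M2–M5: √((0.2759·111.32)² + (-0.4132·54.49)²) = √(943.299917 + 506.937293) = 38.0820 km
M1–M2: √((0.2256·111.32)² + (0.6968·54.49)²) = √(630.702549 + 1441.617016) = 45.5227 km
M1–M3: √((0.2989·111.32)² + (0.8013·54.49)²) = √(1107.128997 + 1906.443335) = 54.8960 km
M1–M5: √((0.5015·111.32)² + (0.2836·54.49)²) = √(3116.651696 + 238.806459) = 57.9263 km
M2–M4: √((-0.5524·111.32)² + (-0.5750·54.49)²) = √(3781.409711 + 981.678558) = 69.0151 km
M3–M4: √((-0.6257·111.32)² + (-0.6795·54.49)²) = √(4851.529822 + 1370.921344) = 78.8825 km
M4–M5: √((0.8283·111.32)² + (0.1618·54.49)²) = √(8502.012087 + 77.730355) = 92.6269 km
Closest pair: M2–M3 at 9.9502 km.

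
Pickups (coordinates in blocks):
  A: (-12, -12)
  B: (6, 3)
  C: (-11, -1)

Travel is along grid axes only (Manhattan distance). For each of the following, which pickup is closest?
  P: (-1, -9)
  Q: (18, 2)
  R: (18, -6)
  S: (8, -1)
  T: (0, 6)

P at (-1, -9):
  A: 14 blocks
  B: 19 blocks
  C: 18 blocks
  → nearest: A (14 blocks)
Q at (18, 2):
  A: 44 blocks
  B: 13 blocks
  C: 32 blocks
  → nearest: B (13 blocks)
R at (18, -6):
  A: 36 blocks
  B: 21 blocks
  C: 34 blocks
  → nearest: B (21 blocks)
S at (8, -1):
  A: 31 blocks
  B: 6 blocks
  C: 19 blocks
  → nearest: B (6 blocks)
T at (0, 6):
  A: 30 blocks
  B: 9 blocks
  C: 18 blocks
  → nearest: B (9 blocks)

P→A; Q→B; R→B; S→B; T→B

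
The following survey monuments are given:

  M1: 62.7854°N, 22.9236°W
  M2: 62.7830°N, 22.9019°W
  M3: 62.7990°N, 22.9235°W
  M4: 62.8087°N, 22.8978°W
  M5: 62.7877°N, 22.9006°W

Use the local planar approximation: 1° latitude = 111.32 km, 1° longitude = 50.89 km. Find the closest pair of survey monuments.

M2 and M5

Pairwise distances:
M1–M2: 1.1362 km
M1–M3: 1.5140 km
M1–M4: 2.9071 km
M1–M5: 1.1981 km
M2–M3: 2.0930 km
M2–M4: 2.8685 km
M2–M5: 0.5274 km
M3–M4: 1.6960 km
M3–M5: 1.7148 km
M4–M5: 2.3421 km
Closest pair: M2–M5 at 0.5274 km.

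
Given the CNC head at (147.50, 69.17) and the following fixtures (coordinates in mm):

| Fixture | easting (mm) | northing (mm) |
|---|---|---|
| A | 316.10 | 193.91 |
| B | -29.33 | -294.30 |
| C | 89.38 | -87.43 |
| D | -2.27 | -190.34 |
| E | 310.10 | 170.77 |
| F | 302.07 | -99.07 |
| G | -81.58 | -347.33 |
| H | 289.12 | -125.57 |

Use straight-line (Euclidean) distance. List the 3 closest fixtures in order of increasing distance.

Distances from (147.50, 69.17):
A: 209.73 mm
B: 404.20 mm
C: 167.04 mm
D: 299.63 mm
E: 191.73 mm
F: 228.47 mm
G: 475.34 mm
H: 240.79 mm
Sorted: C (167.04 mm) < E (191.73 mm) < A (209.73 mm) < F (228.47 mm) < H (240.79 mm) < …

C, E, A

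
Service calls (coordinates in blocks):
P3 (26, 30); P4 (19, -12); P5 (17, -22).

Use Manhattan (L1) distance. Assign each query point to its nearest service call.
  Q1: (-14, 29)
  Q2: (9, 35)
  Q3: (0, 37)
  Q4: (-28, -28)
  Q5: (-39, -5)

Q1→P3; Q2→P3; Q3→P3; Q4→P5; Q5→P4

Q1 at (-14, 29):
  P3: |40| + |1| = 40 + 1 = 41 blocks
  P4: |33| + |-41| = 33 + 41 = 74 blocks
  P5: |31| + |-51| = 31 + 51 = 82 blocks
  → nearest: P3 (41 blocks)
Q2 at (9, 35):
  P3: |17| + |-5| = 17 + 5 = 22 blocks
  P4: |10| + |-47| = 10 + 47 = 57 blocks
  P5: |8| + |-57| = 8 + 57 = 65 blocks
  → nearest: P3 (22 blocks)
Q3 at (0, 37):
  P3: |26| + |-7| = 26 + 7 = 33 blocks
  P4: |19| + |-49| = 19 + 49 = 68 blocks
  P5: |17| + |-59| = 17 + 59 = 76 blocks
  → nearest: P3 (33 blocks)
Q4 at (-28, -28):
  P3: |54| + |58| = 54 + 58 = 112 blocks
  P4: |47| + |16| = 47 + 16 = 63 blocks
  P5: |45| + |6| = 45 + 6 = 51 blocks
  → nearest: P5 (51 blocks)
Q5 at (-39, -5):
  P3: |65| + |35| = 65 + 35 = 100 blocks
  P4: |58| + |-7| = 58 + 7 = 65 blocks
  P5: |56| + |-17| = 56 + 17 = 73 blocks
  → nearest: P4 (65 blocks)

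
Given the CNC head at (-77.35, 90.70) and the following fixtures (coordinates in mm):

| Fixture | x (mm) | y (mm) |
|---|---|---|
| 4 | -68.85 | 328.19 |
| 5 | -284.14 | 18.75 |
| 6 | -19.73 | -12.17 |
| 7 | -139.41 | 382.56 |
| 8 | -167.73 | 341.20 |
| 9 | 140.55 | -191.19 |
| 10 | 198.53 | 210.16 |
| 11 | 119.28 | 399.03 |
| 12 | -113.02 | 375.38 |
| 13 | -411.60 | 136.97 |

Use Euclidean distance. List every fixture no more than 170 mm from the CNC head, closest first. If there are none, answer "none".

Distances from (-77.35, 90.70):
4: √((8.50)² + (237.49)²) = √(72.2500 + 56401.5001) = 237.64 mm
5: √((-206.79)² + (-71.95)²) = √(42762.1041 + 5176.8025) = 218.95 mm
6: √((57.62)² + (-102.87)²) = √(3320.0644 + 10582.2369) = 117.91 mm
7: √((-62.06)² + (291.86)²) = √(3851.4436 + 85182.2596) = 298.39 mm
8: √((-90.38)² + (250.50)²) = √(8168.5444 + 62750.2500) = 266.31 mm
9: √((217.90)² + (-281.89)²) = √(47480.4100 + 79461.9721) = 356.29 mm
10: √((275.88)² + (119.46)²) = √(76109.7744 + 14270.6916) = 300.63 mm
11: √((196.63)² + (308.33)²) = √(38663.3569 + 95067.3889) = 365.69 mm
12: √((-35.67)² + (284.68)²) = √(1272.3489 + 81042.7024) = 286.91 mm
13: √((-334.25)² + (46.27)²) = √(111723.0625 + 2140.9129) = 337.44 mm
Threshold 170 mm: 6 (117.91 mm) is within range.

6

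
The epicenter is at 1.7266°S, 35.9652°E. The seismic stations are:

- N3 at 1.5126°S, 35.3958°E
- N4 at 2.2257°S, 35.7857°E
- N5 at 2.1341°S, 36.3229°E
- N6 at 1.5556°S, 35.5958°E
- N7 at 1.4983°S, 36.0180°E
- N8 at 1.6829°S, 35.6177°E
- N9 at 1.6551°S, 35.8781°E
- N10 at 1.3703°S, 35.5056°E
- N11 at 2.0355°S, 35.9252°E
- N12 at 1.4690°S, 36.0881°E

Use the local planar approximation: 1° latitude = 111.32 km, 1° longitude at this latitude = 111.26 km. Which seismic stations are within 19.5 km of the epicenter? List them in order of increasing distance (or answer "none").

Distances from 1.7266°S, 35.9652°E:
N3: 67.6825 km
N4: 59.0402 km
N5: 60.3461 km
N6: 45.2937 km
N7: 26.0845 km
N8: 38.9677 km
N9: 12.5404 km
N10: 64.7146 km
N11: 34.6735 km
N12: 31.7693 km
Threshold 19.5 km: N9 (12.5404 km) is within range.

N9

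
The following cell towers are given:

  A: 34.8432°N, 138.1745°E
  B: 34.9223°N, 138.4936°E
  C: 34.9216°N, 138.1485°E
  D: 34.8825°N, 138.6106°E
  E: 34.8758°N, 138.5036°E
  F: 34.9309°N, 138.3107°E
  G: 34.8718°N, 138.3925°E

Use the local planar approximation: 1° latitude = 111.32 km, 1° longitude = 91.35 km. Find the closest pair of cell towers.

B and E

Pairwise distances:
A–B: √((0.0791·111.32)² + (0.3191·91.35)²) = √(77.535280 + 849.709966) = 30.4507 km
A–C: √((0.0784·111.32)² + (-0.0260·91.35)²) = √(76.169047 + 5.641100) = 9.0449 km
A–D: √((0.0393·111.32)² + (0.4361·91.35)²) = √(19.139540 + 1587.045130) = 40.0772 km
A–E: √((0.0326·111.32)² + (0.3291·91.35)²) = √(13.169873 + 903.801105) = 30.2815 km
A–F: √((0.0877·111.32)² + (0.1362·91.35)²) = √(95.311561 + 154.800129) = 15.8149 km
A–G: √((0.0286·111.32)² + (0.2180·91.35)²) = √(10.136277 + 396.579344) = 20.1672 km
B–C: √((-0.0007·111.32)² + (-0.3451·91.35)²) = √(0.006072 + 993.818374) = 31.5250 km
B–D: √((-0.0398·111.32)² + (0.1170·91.35)²) = √(19.629649 + 114.232275) = 11.5699 km
B–E: √((-0.0465·111.32)² + (0.0100·91.35)²) = √(26.794910 + 0.834482) = 5.2564 km
B–F: √((0.0086·111.32)² + (-0.1829·91.35)²) = √(0.916523 + 279.154424) = 16.7353 km
B–G: √((-0.0505·111.32)² + (-0.1011·91.35)²) = √(31.603061 + 85.294183) = 10.8119 km
C–D: √((-0.0391·111.32)² + (0.4621·91.35)²) = √(18.945231 + 1781.923439) = 42.4366 km
C–E: √((-0.0458·111.32)² + (0.3551·91.35)²) = √(25.994254 + 1052.248821) = 32.8366 km
C–F: √((0.0093·111.32)² + (0.1622·91.35)²) = √(1.071796 + 219.542600) = 14.8531 km
C–G: √((-0.0498·111.32)² + (0.2440·91.35)²) = √(30.733009 + 496.817352) = 22.9685 km
D–E: √((-0.0067·111.32)² + (-0.1070·91.35)²) = √(0.556283 + 95.539873) = 9.8029 km
D–F: √((0.0484·111.32)² + (-0.2999·91.35)²) = √(29.029337 + 750.533419) = 27.9207 km
D–G: √((-0.0107·111.32)² + (-0.2181·91.35)²) = √(1.418776 + 396.943262) = 19.9590 km
E–F: √((0.0551·111.32)² + (-0.1929·91.35)²) = √(37.622668 + 310.514267) = 18.6584 km
E–G: √((-0.0040·111.32)² + (-0.1111·91.35)²) = √(0.198274 + 103.001897) = 10.1587 km
F–G: √((-0.0591·111.32)² + (0.0818·91.35)²) = √(43.283399 + 55.837210) = 9.9559 km
Closest pair: B–E at 5.2564 km.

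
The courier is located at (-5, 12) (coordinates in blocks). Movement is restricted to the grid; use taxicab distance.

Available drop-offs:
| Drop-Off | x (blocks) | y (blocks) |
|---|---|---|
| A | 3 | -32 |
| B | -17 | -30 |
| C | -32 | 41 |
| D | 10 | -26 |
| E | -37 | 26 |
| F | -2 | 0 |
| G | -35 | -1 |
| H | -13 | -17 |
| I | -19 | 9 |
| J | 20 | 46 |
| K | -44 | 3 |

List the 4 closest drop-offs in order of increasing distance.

Distances from (-5, 12):
A: |8| + |-44| = 8 + 44 = 52 blocks
B: |-12| + |-42| = 12 + 42 = 54 blocks
C: |-27| + |29| = 27 + 29 = 56 blocks
D: |15| + |-38| = 15 + 38 = 53 blocks
E: |-32| + |14| = 32 + 14 = 46 blocks
F: |3| + |-12| = 3 + 12 = 15 blocks
G: |-30| + |-13| = 30 + 13 = 43 blocks
H: |-8| + |-29| = 8 + 29 = 37 blocks
I: |-14| + |-3| = 14 + 3 = 17 blocks
J: |25| + |34| = 25 + 34 = 59 blocks
K: |-39| + |-9| = 39 + 9 = 48 blocks
Sorted: F (15 blocks) < I (17 blocks) < H (37 blocks) < G (43 blocks) < E (46 blocks) < K (48 blocks) < …

F, I, H, G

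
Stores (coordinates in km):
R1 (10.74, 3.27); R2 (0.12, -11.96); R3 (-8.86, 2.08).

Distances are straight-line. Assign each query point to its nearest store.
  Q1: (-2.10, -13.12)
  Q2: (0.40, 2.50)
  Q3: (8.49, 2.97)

Q1 at (-2.10, -13.12):
  R1: √((12.84)² + (16.39)²) = √(164.8656 + 268.6321) = 20.82 km
  R2: √((2.22)² + (1.16)²) = √(4.9284 + 1.3456) = 2.50 km
  R3: √((-6.76)² + (15.20)²) = √(45.6976 + 231.0400) = 16.64 km
  → nearest: R2 (2.50 km)
Q2 at (0.40, 2.50):
  R1: √((10.34)² + (0.77)²) = √(106.9156 + 0.5929) = 10.37 km
  R2: √((-0.28)² + (-14.46)²) = √(0.0784 + 209.0916) = 14.46 km
  R3: √((-9.26)² + (-0.42)²) = √(85.7476 + 0.1764) = 9.27 km
  → nearest: R3 (9.27 km)
Q3 at (8.49, 2.97):
  R1: √((2.25)² + (0.30)²) = √(5.0625 + 0.0900) = 2.27 km
  R2: √((-8.37)² + (-14.93)²) = √(70.0569 + 222.9049) = 17.12 km
  R3: √((-17.35)² + (-0.89)²) = √(301.0225 + 0.7921) = 17.37 km
  → nearest: R1 (2.27 km)

Q1→R2; Q2→R3; Q3→R1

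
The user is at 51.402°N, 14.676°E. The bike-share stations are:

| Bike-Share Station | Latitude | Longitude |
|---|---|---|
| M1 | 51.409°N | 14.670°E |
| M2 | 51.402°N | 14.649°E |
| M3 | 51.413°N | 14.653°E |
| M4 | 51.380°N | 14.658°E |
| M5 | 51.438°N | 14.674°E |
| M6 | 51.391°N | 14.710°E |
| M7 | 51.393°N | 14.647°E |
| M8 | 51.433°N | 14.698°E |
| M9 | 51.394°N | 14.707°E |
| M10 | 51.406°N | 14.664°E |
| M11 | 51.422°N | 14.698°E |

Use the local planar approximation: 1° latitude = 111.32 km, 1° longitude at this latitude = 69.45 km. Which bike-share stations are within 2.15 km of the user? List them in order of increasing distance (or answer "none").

Distances from 51.402°N, 14.676°E:
M1: 0.884 km
M2: 1.875 km
M3: 2.013 km
M4: 2.750 km
M5: 4.010 km
M6: 2.660 km
M7: 2.249 km
M8: 3.774 km
M9: 2.330 km
M10: 0.945 km
M11: 2.700 km
Threshold 2.15 km: M1 (0.884 km), M10 (0.945 km), M2 (1.875 km), M3 (2.013 km) are within range.

M1, M10, M2, M3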